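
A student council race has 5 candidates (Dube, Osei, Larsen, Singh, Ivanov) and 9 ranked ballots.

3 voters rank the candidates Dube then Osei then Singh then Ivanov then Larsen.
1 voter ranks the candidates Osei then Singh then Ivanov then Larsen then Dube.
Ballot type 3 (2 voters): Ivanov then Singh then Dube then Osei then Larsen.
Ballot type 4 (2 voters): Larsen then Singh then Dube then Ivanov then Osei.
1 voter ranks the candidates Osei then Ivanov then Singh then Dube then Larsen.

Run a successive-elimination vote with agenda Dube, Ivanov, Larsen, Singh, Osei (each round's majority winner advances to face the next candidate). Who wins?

Round 1: Dube vs Ivanov — 5–4, Dube advances.
Round 2: Dube vs Larsen — 6–3, Dube advances.
Round 3: Dube vs Singh — 3–6, Singh advances.
Round 4: Singh vs Osei — 4–5, Osei advances.
Osei survives the agenda.

Osei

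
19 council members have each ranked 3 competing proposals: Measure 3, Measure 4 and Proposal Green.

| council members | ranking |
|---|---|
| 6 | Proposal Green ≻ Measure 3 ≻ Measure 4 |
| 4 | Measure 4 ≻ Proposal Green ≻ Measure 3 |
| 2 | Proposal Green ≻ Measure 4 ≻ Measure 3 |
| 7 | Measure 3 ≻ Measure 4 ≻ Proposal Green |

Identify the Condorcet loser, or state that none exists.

Pairwise majorities:
Measure 3 vs Measure 4: Measure 3, 13–6.
Measure 3 vs Proposal Green: 7 to 12, Proposal Green.
Measure 4 vs Proposal Green: Measure 4 wins 11–8.
Each option has at least one pairwise win (Measure 3 beats Measure 4; Measure 4 beats Proposal Green; Proposal Green beats Measure 3) — no Condorcet loser.

none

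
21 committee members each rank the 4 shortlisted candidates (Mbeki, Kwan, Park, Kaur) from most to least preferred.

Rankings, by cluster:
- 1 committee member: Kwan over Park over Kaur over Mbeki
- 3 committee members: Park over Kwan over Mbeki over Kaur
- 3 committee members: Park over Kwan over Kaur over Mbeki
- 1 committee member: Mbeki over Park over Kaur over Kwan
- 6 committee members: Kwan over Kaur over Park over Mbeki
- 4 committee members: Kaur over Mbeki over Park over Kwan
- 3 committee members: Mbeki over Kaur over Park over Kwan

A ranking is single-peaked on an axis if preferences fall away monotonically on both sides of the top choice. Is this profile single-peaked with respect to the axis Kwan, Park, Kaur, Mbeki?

no

Axis positions: Kwan=1, Park=2, Kaur=3, Mbeki=4.
Cluster 1 (peak Kwan at position 1): ranking walks positions 1-2-3-4, expanding outward from the peak — single-peaked.
Cluster 2: ranking walks positions 2-1-4-3; Mbeki is ranked above Kaur even though Kaur lies between Mbeki and the peak Park on the axis — preferences dip and rise again. Not single-peaked.
Cluster 3 (peak Park at position 2): ranking walks positions 2-1-3-4, expanding outward from the peak — single-peaked.
Cluster 4: ranking walks positions 4-2-3-1; Park is ranked above Kaur even though Kaur lies between Park and the peak Mbeki on the axis — preferences dip and rise again. Not single-peaked.
Cluster 5: ranking walks positions 1-3-2-4; Kaur is ranked above Park even though Park lies between Kaur and the peak Kwan on the axis — preferences dip and rise again. Not single-peaked.
Cluster 6 (peak Kaur at position 3): ranking walks positions 3-4-2-1, expanding outward from the peak — single-peaked.
Cluster 7 (peak Mbeki at position 4): ranking walks positions 4-3-2-1, expanding outward from the peak — single-peaked.
Cluster 2 violates single-peakedness, so the profile is not single-peaked on this axis.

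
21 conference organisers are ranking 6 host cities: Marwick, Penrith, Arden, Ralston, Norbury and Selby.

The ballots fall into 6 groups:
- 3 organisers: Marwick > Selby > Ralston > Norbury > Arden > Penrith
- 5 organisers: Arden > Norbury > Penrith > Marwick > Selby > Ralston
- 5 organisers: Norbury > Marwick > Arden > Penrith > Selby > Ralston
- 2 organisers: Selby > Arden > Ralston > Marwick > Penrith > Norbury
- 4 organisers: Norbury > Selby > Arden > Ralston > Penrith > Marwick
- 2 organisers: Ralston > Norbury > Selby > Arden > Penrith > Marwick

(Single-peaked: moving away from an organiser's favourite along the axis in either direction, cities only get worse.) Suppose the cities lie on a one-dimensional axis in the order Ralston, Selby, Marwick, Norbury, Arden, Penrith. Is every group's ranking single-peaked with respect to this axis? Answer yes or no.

no

Axis positions: Ralston=1, Selby=2, Marwick=3, Norbury=4, Arden=5, Penrith=6.
Group 1 (peak Marwick at position 3): ranking walks positions 3-2-1-4-5-6, expanding outward from the peak — single-peaked.
Group 2 (peak Arden at position 5): ranking walks positions 5-4-6-3-2-1, expanding outward from the peak — single-peaked.
Group 3 (peak Norbury at position 4): ranking walks positions 4-3-5-6-2-1, expanding outward from the peak — single-peaked.
Group 4: ranking walks positions 2-5-1-3-6-4; Arden is ranked above Marwick even though Marwick lies between Arden and the peak Selby on the axis — preferences dip and rise again. Not single-peaked.
Group 5: ranking walks positions 4-2-5-1-6-3; Selby is ranked above Marwick even though Marwick lies between Selby and the peak Norbury on the axis — preferences dip and rise again. Not single-peaked.
Group 6: ranking walks positions 1-4-2-5-6-3; Norbury is ranked above Selby even though Selby lies between Norbury and the peak Ralston on the axis — preferences dip and rise again. Not single-peaked.
Group 4 violates single-peakedness, so the profile is not single-peaked on this axis.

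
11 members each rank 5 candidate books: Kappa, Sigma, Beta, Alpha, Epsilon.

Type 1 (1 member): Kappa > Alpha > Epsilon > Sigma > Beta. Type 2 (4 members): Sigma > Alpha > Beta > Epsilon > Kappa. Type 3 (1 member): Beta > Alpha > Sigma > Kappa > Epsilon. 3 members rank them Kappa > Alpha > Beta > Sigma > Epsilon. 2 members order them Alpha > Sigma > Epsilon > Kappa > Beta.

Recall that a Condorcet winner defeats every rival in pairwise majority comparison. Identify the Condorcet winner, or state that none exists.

Alpha

Head-to-head results (11 members):
Kappa vs Sigma: Sigma, 7–4.
Kappa vs Beta: Kappa is ranked higher on 1+3+2 = 6 ballots, Beta on 5. Kappa wins 6–5.
Kappa vs Alpha: Alpha wins 7–4.
Kappa vs Epsilon: 1+1+3 = 5 for Kappa, 6 for Epsilon — Epsilon by 6–5.
Sigma–Beta: Sigma 7–4.
Sigma–Alpha: Alpha 7–4.
Sigma vs Epsilon: Sigma, 10–1.
Beta vs Alpha: 1 to 10, Alpha.
Beta vs Epsilon: Beta is ranked higher on 4+1+3 = 8 ballots, Epsilon on 3. Beta wins 8–3.
Alpha–Epsilon: Alpha 11–0.
Only Alpha has no losses; Alpha is the Condorcet winner.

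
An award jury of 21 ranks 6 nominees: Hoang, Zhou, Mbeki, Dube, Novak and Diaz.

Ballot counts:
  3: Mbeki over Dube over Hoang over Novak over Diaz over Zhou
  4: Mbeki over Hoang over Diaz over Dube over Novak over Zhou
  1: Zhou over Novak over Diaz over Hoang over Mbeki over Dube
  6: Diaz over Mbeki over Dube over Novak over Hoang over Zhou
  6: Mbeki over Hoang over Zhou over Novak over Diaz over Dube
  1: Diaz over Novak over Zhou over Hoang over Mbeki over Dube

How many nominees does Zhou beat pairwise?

0

Zhou against each rival (21 jurors):
Zhou vs Hoang: Zhou preferred on 1+1 = 2 ballots; Hoang wins 19–2.
Zhou–Mbeki: Mbeki 19–2.
Zhou vs Dube: Zhou preferred on 1+6+1 = 8 ballots; Dube wins 13–8.
Zhou–Novak: Novak 14–7.
Zhou vs Diaz: Diaz wins 14–7.
Zhou beats no one; loses to Hoang, Mbeki, Dube, Novak, Diaz — 0 pairwise wins.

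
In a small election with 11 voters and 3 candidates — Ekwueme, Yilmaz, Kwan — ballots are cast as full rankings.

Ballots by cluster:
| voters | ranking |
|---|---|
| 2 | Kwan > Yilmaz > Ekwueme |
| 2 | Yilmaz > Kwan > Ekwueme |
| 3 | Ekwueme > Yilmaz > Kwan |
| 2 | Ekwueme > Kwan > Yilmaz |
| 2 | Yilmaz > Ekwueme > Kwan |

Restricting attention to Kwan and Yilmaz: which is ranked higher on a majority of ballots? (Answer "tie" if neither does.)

Ballots ranking Kwan above Yilmaz: 2 + 2 = 4.
Ballots ranking Yilmaz above Kwan: 11 − 4 = 7.
Yilmaz wins the head-to-head 7–4.

Yilmaz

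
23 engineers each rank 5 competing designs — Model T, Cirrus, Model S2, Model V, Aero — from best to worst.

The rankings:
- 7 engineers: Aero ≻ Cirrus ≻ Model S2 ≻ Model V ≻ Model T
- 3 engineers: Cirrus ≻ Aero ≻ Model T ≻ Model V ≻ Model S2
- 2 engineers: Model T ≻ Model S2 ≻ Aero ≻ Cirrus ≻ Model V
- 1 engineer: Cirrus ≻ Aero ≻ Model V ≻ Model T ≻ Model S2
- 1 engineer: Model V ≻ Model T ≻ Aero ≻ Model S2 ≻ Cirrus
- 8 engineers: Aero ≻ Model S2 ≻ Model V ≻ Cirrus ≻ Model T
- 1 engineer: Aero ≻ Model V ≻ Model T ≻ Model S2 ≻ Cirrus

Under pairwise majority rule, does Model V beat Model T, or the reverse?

Model V

Ballots ranking Model V above Model T: 7 + 1 + 1 + 8 + 1 = 18.
Ballots ranking Model T above Model V: 23 − 18 = 5.
Model V wins the head-to-head 18–5.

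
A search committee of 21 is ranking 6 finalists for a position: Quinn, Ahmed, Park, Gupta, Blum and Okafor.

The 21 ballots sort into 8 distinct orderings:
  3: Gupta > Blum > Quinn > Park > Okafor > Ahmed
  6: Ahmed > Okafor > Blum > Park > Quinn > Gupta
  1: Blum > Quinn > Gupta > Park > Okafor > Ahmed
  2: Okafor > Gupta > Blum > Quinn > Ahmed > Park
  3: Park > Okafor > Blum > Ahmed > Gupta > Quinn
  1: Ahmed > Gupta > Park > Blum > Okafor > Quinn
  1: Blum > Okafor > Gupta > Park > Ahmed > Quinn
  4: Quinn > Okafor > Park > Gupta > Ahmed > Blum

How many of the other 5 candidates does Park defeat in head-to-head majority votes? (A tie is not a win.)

Park against each rival (21 committee members):
Park vs Quinn: Park wins 11–10.
Park vs Ahmed: 12 to 9, Park.
Park vs Gupta: Park wins 13–8.
Park vs Blum: 3+1+4 = 8 for Park, 13 for Blum — Blum by 13–8.
Park vs Okafor: 8 to 13, Okafor.
Park beats Quinn, Ahmed, Gupta; loses to Blum, Okafor — 3 pairwise wins.

3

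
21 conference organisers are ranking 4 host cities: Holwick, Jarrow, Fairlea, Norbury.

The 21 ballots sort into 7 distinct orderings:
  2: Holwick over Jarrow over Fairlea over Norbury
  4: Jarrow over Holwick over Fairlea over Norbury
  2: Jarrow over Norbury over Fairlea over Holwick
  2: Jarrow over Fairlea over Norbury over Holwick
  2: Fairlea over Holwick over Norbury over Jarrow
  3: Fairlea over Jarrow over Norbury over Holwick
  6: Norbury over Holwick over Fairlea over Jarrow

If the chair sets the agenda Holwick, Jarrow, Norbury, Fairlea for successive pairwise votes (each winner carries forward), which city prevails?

Round 1: Holwick vs Jarrow — 10–11, Jarrow advances.
Round 2: Jarrow vs Norbury — 13–8, Jarrow advances.
Round 3: Jarrow vs Fairlea — 10–11, Fairlea advances.
Fairlea survives the agenda.

Fairlea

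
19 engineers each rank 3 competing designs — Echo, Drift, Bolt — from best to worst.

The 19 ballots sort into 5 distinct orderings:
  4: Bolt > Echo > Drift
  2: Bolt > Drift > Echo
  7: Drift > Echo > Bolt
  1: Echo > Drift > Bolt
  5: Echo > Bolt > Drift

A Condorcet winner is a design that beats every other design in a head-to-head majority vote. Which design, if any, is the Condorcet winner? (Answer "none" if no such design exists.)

Echo

Head-to-head results (19 engineers):
Echo vs Drift: Echo, 10–9.
Echo vs Bolt: Echo, 13–6.
Drift vs Bolt: Bolt wins 11–8.
Only Echo has no losses; Echo is the Condorcet winner.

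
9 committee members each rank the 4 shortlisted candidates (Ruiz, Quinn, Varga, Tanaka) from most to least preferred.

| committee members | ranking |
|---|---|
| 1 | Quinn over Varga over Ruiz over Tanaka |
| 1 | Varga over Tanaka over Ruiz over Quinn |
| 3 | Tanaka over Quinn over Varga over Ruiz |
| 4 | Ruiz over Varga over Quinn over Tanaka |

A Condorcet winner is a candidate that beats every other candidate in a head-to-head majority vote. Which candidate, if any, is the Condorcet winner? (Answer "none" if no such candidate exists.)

Check each pair by majority over 9 ballots:
Ruiz vs Quinn: Ruiz, 5–4.
Ruiz–Varga: Varga 5–4.
Ruiz vs Tanaka: Ruiz wins 5–4.
Quinn vs Varga: Varga, 5–4.
Quinn–Tanaka: Quinn 5–4.
Varga–Tanaka: Varga 6–3.
Varga wins every pairwise contest, so Varga is the Condorcet winner.

Varga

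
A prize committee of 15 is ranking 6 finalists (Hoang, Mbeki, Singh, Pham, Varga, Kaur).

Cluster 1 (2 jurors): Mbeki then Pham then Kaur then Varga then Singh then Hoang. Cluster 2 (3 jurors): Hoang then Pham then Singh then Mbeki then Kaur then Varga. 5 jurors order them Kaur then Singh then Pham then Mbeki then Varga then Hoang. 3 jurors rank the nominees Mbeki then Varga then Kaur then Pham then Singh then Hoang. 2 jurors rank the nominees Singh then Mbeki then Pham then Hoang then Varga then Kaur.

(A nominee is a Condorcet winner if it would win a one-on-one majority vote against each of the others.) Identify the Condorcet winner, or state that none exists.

Check each pair by majority over 15 ballots:
Hoang vs Mbeki: Mbeki, 12–3.
Hoang vs Singh: Singh, 12–3.
Hoang–Pham: Pham 12–3.
Hoang vs Varga: Varga, 10–5.
Hoang vs Kaur: Kaur wins 10–5.
Mbeki–Singh: Singh 10–5.
Mbeki vs Pham: Pham wins 8–7.
Mbeki–Varga: Mbeki 15–0.
Mbeki vs Kaur: Mbeki, 10–5.
Singh vs Pham: Pham wins 8–7.
Singh–Varga: Singh 10–5.
Singh–Kaur: Kaur 10–5.
Pham vs Varga: Pham wins 12–3.
Pham–Kaur: Kaur 8–7.
Varga vs Kaur: Kaur, 10–5.
Every nominee loses at least once (Hoang loses to Mbeki; Mbeki loses to Singh; Singh loses to Pham; Pham loses to Kaur; Varga loses to Mbeki; Kaur loses to Mbeki). The majority relation contains the cycle Mbeki > Kaur > Singh > Mbeki, so there is no Condorcet winner.

none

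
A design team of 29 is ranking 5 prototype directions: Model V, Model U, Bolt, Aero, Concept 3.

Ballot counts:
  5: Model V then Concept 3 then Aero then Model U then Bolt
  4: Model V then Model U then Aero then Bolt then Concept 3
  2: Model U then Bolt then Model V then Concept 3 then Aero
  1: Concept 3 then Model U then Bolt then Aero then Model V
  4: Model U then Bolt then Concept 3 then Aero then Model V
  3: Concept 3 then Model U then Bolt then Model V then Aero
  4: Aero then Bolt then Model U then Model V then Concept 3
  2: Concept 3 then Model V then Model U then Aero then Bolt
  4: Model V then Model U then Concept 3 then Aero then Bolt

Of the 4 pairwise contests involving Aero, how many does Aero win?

Aero against each rival (29 engineers):
Aero vs Model V: 9 to 20, Model V.
Aero vs Model U: 5+4 = 9 for Aero, 20 for Model U — Model U by 20–9.
Aero vs Bolt: Aero is ranked higher on 5+4+4+2+4 = 19 ballots, Bolt on 10. Aero wins 19–10.
Aero vs Concept 3: Concept 3, 21–8.
Aero beats Bolt; loses to Model V, Model U, Concept 3 — 1 pairwise win.

1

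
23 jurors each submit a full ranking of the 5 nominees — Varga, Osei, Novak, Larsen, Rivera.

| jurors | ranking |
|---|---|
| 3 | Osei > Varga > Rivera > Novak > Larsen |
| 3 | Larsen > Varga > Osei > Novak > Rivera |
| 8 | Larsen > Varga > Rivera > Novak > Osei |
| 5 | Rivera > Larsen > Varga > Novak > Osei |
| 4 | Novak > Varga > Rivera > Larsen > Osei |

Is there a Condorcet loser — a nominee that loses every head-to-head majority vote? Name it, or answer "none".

Head-to-head results (23 jurors):
Varga vs Osei: 3+8+5+4 = 20 for Varga, 3 for Osei — Varga by 20–3.
Varga vs Novak: 3+3+8+5 = 19 for Varga, 4 for Novak — Varga by 19–4.
Varga vs Larsen: 7 to 16, Larsen.
Varga vs Rivera: 18 to 5, Varga.
Osei vs Novak: Osei preferred on 3+3 = 6 ballots; Novak wins 17–6.
Osei vs Larsen: Osei is ranked higher on 3 ballots, Larsen on 20. Larsen wins 20–3.
Osei vs Rivera: Osei preferred on 3+3 = 6 ballots; Rivera wins 17–6.
Novak vs Larsen: Novak preferred on 3+4 = 7 ballots; Larsen wins 16–7.
Novak vs Rivera: Novak preferred on 3+4 = 7 ballots; Rivera wins 16–7.
Larsen vs Rivera: Rivera, 12–11.
Osei is beaten in every head-to-head and is the Condorcet loser.

Osei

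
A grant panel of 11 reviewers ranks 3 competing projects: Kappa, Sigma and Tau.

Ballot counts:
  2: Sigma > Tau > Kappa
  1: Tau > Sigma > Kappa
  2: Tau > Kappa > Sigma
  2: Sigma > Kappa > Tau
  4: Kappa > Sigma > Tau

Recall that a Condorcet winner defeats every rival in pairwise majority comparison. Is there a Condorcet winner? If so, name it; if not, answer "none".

Kappa

Head-to-head results (11 reviewers):
Kappa vs Sigma: Kappa preferred on 2+4 = 6 ballots; Kappa wins 6–5.
Kappa vs Tau: Kappa preferred on 2+4 = 6 ballots; Kappa wins 6–5.
Sigma vs Tau: 8 to 3, Sigma.
Kappa wins every pairwise contest, so Kappa is the Condorcet winner.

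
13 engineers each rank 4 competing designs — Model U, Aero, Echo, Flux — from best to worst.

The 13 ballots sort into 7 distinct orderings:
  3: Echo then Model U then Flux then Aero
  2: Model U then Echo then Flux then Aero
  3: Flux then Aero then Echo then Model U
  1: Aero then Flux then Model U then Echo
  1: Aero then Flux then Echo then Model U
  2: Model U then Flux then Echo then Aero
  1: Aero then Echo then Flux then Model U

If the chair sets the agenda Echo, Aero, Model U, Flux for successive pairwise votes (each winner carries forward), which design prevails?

Round 1: Echo vs Aero — 7–6, Echo advances.
Round 2: Echo vs Model U — 8–5, Echo advances.
Round 3: Echo vs Flux — 6–7, Flux advances.
Flux survives the agenda.

Flux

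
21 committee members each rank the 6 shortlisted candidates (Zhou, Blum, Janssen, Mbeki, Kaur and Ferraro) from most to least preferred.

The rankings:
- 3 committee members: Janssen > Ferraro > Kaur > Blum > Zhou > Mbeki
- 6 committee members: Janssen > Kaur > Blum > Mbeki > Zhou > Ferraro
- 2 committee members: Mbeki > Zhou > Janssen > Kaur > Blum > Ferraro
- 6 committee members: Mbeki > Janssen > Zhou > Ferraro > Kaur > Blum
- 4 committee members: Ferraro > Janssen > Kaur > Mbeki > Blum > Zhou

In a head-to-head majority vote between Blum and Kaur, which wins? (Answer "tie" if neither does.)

No ballot ranks Blum above Kaur: 0.
Ballots ranking Kaur above Blum: 21 − 0 = 21.
Kaur wins the head-to-head 21–0.

Kaur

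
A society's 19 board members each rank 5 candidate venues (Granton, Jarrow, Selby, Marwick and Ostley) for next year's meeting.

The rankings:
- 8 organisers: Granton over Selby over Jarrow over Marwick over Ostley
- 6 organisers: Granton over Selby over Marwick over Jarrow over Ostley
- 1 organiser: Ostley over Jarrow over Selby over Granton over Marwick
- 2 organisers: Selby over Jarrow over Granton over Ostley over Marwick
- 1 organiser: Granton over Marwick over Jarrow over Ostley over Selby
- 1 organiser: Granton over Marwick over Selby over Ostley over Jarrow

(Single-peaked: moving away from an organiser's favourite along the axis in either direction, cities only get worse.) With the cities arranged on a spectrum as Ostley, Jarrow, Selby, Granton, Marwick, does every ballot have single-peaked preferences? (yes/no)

Axis positions: Ostley=1, Jarrow=2, Selby=3, Granton=4, Marwick=5.
Faction 1 (peak Granton at position 4): ranking walks positions 4-3-2-5-1, expanding outward from the peak — single-peaked.
Faction 2 (peak Granton at position 4): ranking walks positions 4-3-5-2-1, expanding outward from the peak — single-peaked.
Faction 3 (peak Ostley at position 1): ranking walks positions 1-2-3-4-5, expanding outward from the peak — single-peaked.
Faction 4 (peak Selby at position 3): ranking walks positions 3-2-4-1-5, expanding outward from the peak — single-peaked.
Faction 5: ranking walks positions 4-5-2-1-3; Jarrow is ranked above Selby even though Selby lies between Jarrow and the peak Granton on the axis — preferences dip and rise again. Not single-peaked.
Faction 6: ranking walks positions 4-5-3-1-2; Ostley is ranked above Jarrow even though Jarrow lies between Ostley and the peak Granton on the axis — preferences dip and rise again. Not single-peaked.
Faction 5 violates single-peakedness, so the profile is not single-peaked on this axis.

no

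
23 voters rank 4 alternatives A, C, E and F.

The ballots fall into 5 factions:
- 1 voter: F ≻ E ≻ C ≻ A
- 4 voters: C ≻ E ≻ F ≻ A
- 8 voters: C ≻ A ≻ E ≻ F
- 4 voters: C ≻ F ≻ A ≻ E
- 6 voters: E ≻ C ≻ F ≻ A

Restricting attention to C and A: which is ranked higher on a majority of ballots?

Ballots ranking C above A: 1 + 4 + 8 + 4 + 6 = 23.
Ballots ranking A above C: 23 − 23 = 0.
C wins the head-to-head 23–0.

C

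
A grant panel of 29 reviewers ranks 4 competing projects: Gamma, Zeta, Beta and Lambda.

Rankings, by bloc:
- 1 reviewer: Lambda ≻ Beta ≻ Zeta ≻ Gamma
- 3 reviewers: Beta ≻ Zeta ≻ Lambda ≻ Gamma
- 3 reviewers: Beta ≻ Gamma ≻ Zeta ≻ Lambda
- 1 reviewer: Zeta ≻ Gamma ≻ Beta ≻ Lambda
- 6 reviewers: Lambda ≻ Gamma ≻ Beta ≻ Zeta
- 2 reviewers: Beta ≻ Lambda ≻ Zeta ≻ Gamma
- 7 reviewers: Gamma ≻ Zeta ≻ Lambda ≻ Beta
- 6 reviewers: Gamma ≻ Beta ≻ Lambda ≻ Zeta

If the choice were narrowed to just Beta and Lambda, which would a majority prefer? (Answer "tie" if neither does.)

Ballots ranking Beta above Lambda: 3 + 3 + 1 + 2 + 6 = 15.
Ballots ranking Lambda above Beta: 29 − 15 = 14.
Beta wins the head-to-head 15–14.

Beta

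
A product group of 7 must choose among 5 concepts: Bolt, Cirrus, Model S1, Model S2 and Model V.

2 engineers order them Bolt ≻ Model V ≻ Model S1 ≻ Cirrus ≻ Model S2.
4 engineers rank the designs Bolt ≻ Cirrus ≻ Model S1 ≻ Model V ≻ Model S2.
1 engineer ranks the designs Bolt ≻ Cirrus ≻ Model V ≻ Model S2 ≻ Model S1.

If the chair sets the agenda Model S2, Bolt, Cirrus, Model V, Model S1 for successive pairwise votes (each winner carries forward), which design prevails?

Bolt

Round 1: Model S2 vs Bolt — 0–7, Bolt advances.
Round 2: Bolt vs Cirrus — 7–0, Bolt advances.
Round 3: Bolt vs Model V — 7–0, Bolt advances.
Round 4: Bolt vs Model S1 — 7–0, Bolt advances.
The agenda winner is Bolt.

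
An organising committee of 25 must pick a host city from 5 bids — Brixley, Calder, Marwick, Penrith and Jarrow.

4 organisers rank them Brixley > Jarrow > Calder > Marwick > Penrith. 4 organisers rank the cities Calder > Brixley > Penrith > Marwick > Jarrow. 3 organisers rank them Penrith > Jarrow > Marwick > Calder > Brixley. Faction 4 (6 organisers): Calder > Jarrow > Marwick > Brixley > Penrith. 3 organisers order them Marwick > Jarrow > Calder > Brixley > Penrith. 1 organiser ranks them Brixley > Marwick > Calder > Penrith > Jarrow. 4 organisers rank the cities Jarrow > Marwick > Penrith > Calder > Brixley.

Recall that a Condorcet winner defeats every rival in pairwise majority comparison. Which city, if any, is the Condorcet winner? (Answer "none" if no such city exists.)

Jarrow

Head-to-head results (25 organisers):
Brixley vs Calder: 5 to 20, Calder.
Brixley vs Marwick: Brixley is ranked higher on 4+4+1 = 9 ballots, Marwick on 16. Marwick wins 16–9.
Brixley vs Penrith: Brixley wins 18–7.
Brixley–Jarrow: Jarrow 16–9.
Calder vs Marwick: Calder wins 14–11.
Calder–Penrith: Calder 18–7.
Calder vs Jarrow: Jarrow, 14–11.
Marwick vs Penrith: 4+6+3+1+4 = 18 for Marwick, 7 for Penrith — Marwick by 18–7.
Marwick–Jarrow: Jarrow 17–8.
Penrith vs Jarrow: Jarrow wins 17–8.
Jarrow beats each of Brixley, Calder, Marwick, Penrith — Jarrow is the Condorcet winner.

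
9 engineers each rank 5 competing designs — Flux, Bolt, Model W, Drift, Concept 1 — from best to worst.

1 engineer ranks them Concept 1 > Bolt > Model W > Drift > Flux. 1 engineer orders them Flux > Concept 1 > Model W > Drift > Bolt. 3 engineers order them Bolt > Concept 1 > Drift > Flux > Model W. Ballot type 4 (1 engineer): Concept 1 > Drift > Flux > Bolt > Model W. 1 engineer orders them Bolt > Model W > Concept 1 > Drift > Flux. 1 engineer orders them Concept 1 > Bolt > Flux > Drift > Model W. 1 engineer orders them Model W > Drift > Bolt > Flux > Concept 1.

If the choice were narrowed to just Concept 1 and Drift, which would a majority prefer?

Ballots ranking Concept 1 above Drift: 1 + 1 + 3 + 1 + 1 + 1 = 8.
Ballots ranking Drift above Concept 1: 9 − 8 = 1.
Concept 1 wins the head-to-head 8–1.

Concept 1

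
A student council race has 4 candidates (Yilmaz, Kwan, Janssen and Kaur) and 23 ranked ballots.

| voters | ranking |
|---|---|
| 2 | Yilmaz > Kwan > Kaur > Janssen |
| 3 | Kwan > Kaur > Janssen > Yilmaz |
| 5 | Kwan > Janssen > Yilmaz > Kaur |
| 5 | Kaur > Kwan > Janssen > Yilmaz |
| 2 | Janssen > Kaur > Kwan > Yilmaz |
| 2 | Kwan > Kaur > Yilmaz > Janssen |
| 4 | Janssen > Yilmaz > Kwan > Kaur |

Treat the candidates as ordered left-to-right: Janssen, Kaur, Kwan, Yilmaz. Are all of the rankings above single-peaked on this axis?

no

Axis positions: Janssen=1, Kaur=2, Kwan=3, Yilmaz=4.
Type 1 (peak Yilmaz at position 4): ranking walks positions 4-3-2-1, expanding outward from the peak — single-peaked.
Type 2 (peak Kwan at position 3): ranking walks positions 3-2-1-4, expanding outward from the peak — single-peaked.
Type 3: ranking walks positions 3-1-4-2; Janssen is ranked above Kaur even though Kaur lies between Janssen and the peak Kwan on the axis — preferences dip and rise again. Not single-peaked.
Type 4 (peak Kaur at position 2): ranking walks positions 2-3-1-4, expanding outward from the peak — single-peaked.
Type 5 (peak Janssen at position 1): ranking walks positions 1-2-3-4, expanding outward from the peak — single-peaked.
Type 6 (peak Kwan at position 3): ranking walks positions 3-2-4-1, expanding outward from the peak — single-peaked.
Type 7: ranking walks positions 1-4-3-2; Yilmaz is ranked above Kaur even though Kaur lies between Yilmaz and the peak Janssen on the axis — preferences dip and rise again. Not single-peaked.
Type 3 violates single-peakedness, so the profile is not single-peaked on this axis.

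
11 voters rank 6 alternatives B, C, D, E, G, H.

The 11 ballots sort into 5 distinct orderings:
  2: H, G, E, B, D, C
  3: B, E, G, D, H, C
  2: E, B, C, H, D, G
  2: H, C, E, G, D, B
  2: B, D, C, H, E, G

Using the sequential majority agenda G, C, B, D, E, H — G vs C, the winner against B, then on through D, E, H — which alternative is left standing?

H

Round 1: G vs C — 5–6, C advances.
Round 2: C vs B — 2–9, B advances.
Round 3: B vs D — 9–2, B advances.
Round 4: B vs E — 5–6, E advances.
Round 5: E vs H — 5–6, H advances.
The agenda winner is H.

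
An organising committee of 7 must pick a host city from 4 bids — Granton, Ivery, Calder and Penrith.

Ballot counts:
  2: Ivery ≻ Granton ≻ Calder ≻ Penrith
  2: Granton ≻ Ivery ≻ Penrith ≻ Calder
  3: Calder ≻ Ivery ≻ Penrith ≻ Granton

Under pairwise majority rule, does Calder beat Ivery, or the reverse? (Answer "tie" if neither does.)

Ivery

Ballots ranking Calder above Ivery: 3.
Ballots ranking Ivery above Calder: 7 − 3 = 4.
Ivery wins the head-to-head 4–3.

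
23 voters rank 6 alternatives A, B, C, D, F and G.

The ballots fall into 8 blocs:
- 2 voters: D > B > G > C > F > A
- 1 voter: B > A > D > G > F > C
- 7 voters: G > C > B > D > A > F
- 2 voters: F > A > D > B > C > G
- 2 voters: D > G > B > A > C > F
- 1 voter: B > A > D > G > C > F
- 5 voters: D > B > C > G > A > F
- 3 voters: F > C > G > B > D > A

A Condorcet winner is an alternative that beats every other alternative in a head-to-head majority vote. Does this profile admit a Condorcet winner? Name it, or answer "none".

none

Pairwise majorities:
A vs B: 2 for A, 21 for B — B by 21–2.
A vs C: C wins 17–6.
A vs D: D wins 19–4.
A vs F: 16 to 7, A.
A vs G: G, 19–4.
B vs C: B preferred on 2+1+2+2+1+5 = 13 ballots; B wins 13–10.
B vs D: B wins 12–11.
B vs F: 2+1+7+2+1+5 = 18 for B, 5 for F — B by 18–5.
B vs G: 2+1+2+1+5 = 11 for B, 12 for G — G by 12–11.
C–D: D 13–10.
C–F: C 17–6.
C vs G: 10 to 13, G.
D vs F: D preferred on 2+1+7+2+1+5 = 18 ballots; D wins 18–5.
D vs G: D wins 13–10.
F vs G: 2+3 = 5 for F, 18 for G — G by 18–5.
Every alternative loses at least once (A loses to B; B loses to G; C loses to B; D loses to B; F loses to A; G loses to D). The majority relation contains the cycle B → D → G → B, so there is no Condorcet winner.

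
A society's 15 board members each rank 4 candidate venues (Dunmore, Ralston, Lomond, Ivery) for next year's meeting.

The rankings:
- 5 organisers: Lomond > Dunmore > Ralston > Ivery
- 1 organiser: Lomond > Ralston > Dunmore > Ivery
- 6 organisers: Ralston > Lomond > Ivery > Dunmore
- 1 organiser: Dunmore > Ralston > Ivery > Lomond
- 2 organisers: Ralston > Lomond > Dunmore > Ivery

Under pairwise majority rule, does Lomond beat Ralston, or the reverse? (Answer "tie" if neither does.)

Ballots ranking Lomond above Ralston: 5 + 1 = 6.
Ballots ranking Ralston above Lomond: 15 − 6 = 9.
Ralston wins the head-to-head 9–6.

Ralston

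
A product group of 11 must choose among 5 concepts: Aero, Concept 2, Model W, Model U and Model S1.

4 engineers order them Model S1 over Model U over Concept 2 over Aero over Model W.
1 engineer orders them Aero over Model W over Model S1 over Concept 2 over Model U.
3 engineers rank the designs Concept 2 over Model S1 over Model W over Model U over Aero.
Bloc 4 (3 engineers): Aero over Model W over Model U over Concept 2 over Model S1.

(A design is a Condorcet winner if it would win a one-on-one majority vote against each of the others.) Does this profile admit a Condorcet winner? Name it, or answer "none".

Pairwise majorities:
Aero vs Concept 2: 4 to 7, Concept 2.
Aero vs Model W: 8 to 3, Aero.
Aero vs Model U: 4 to 7, Model U.
Aero vs Model S1: 1+3 = 4 for Aero, 7 for Model S1 — Model S1 by 7–4.
Concept 2 vs Model W: Concept 2 is ranked higher on 4+3 = 7 ballots, Model W on 4. Concept 2 wins 7–4.
Concept 2 vs Model U: 1+3 = 4 for Concept 2, 7 for Model U — Model U by 7–4.
Concept 2 vs Model S1: 3+3 = 6 for Concept 2, 5 for Model S1 — Concept 2 by 6–5.
Model W vs Model U: 7 to 4, Model W.
Model W vs Model S1: Model W is ranked higher on 1+3 = 4 ballots, Model S1 on 7. Model S1 wins 7–4.
Model U vs Model S1: Model U is ranked higher on 3 ballots, Model S1 on 8. Model S1 wins 8–3.
Each design drops at least one matchup (Aero loses to Concept 2; Concept 2 loses to Model U; Model W loses to Aero; Model U loses to Model W; Model S1 loses to Concept 2); the cycle Aero > Model W > Model U > Aero rules out a Condorcet winner.

none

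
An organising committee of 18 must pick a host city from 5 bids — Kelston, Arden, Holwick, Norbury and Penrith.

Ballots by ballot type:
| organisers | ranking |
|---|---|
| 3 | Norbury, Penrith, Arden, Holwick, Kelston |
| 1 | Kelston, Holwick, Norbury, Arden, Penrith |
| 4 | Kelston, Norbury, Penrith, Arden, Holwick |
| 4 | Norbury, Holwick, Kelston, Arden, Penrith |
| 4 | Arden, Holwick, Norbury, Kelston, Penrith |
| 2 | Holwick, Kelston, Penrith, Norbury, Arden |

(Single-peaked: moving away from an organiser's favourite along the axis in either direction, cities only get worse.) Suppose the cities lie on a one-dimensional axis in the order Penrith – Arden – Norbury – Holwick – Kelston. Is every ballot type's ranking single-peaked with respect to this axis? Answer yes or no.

no

Axis positions: Penrith=1, Arden=2, Norbury=3, Holwick=4, Kelston=5.
Ballot type 1: ranking walks positions 3-1-2-4-5; Penrith is ranked above Arden even though Arden lies between Penrith and the peak Norbury on the axis — preferences dip and rise again. Not single-peaked.
Ballot type 2 (peak Kelston at position 5): ranking walks positions 5-4-3-2-1, expanding outward from the peak — single-peaked.
Ballot type 3: ranking walks positions 5-3-1-2-4; Norbury is ranked above Holwick even though Holwick lies between Norbury and the peak Kelston on the axis — preferences dip and rise again. Not single-peaked.
Ballot type 4 (peak Norbury at position 3): ranking walks positions 3-4-5-2-1, expanding outward from the peak — single-peaked.
Ballot type 5: ranking walks positions 2-4-3-5-1; Holwick is ranked above Norbury even though Norbury lies between Holwick and the peak Arden on the axis — preferences dip and rise again. Not single-peaked.
Ballot type 6: ranking walks positions 4-5-1-3-2; Penrith is ranked above Norbury even though Norbury lies between Penrith and the peak Holwick on the axis — preferences dip and rise again. Not single-peaked.
Ballot type 1 violates single-peakedness, so the profile is not single-peaked on this axis.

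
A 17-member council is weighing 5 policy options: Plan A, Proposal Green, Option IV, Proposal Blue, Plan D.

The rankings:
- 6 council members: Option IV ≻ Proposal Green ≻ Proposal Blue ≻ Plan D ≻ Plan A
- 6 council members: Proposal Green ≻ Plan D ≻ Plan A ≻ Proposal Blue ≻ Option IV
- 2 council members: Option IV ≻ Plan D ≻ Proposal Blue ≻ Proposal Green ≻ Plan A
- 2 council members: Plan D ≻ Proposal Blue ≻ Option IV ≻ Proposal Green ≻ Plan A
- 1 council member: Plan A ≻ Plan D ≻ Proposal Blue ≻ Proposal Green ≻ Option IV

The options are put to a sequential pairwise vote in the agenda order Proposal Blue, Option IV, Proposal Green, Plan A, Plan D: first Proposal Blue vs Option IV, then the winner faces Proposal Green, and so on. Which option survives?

Round 1: Proposal Blue vs Option IV — 9–8, Proposal Blue advances.
Round 2: Proposal Blue vs Proposal Green — 5–12, Proposal Green advances.
Round 3: Proposal Green vs Plan A — 16–1, Proposal Green advances.
Round 4: Proposal Green vs Plan D — 12–5, Proposal Green advances.
Proposal Green survives the agenda.

Proposal Green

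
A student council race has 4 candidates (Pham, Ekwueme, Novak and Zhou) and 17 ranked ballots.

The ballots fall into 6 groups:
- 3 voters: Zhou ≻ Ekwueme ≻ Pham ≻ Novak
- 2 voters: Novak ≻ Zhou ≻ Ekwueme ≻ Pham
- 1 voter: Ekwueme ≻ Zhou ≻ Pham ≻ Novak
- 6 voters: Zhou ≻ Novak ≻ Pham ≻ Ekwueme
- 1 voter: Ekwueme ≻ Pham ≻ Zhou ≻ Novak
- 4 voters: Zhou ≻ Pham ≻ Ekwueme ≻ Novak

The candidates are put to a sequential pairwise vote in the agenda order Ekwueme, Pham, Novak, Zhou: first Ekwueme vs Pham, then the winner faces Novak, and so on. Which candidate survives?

Round 1: Ekwueme vs Pham — 7–10, Pham advances.
Round 2: Pham vs Novak — 9–8, Pham advances.
Round 3: Pham vs Zhou — 1–16, Zhou advances.
Zhou survives the agenda.

Zhou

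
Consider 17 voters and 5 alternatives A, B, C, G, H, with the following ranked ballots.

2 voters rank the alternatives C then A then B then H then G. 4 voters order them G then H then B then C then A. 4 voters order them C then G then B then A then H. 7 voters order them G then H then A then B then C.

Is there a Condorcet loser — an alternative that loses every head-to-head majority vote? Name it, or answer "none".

none

Head-to-head results (17 voters):
A vs B: 2+7 = 9 for A, 8 for B — A by 9–8.
A vs C: C wins 10–7.
A vs G: A is ranked higher on 2 ballots, G on 15. G wins 15–2.
A–H: H 11–6.
B vs C: 4+7 = 11 for B, 6 for C — B by 11–6.
B vs G: B is ranked higher on 2 ballots, G on 15. G wins 15–2.
B vs H: H wins 11–6.
C vs G: G, 11–6.
C vs H: H, 11–6.
G vs H: G is ranked higher on 4+4+7 = 15 ballots, H on 2. G wins 15–2.
Every alternative wins at least one matchup (A beats B; B beats C; C beats A; G beats A; H beats A), so there is no Condorcet loser.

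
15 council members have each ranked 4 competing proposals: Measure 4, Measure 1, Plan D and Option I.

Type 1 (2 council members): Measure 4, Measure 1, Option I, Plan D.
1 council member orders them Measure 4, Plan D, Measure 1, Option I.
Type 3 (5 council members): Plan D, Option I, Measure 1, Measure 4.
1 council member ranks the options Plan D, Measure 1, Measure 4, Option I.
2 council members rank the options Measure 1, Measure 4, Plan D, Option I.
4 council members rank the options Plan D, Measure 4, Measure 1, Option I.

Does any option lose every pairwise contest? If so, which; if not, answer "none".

Option I

Head-to-head results (15 council members):
Measure 4 vs Measure 1: 7 to 8, Measure 1.
Measure 4 vs Plan D: Plan D wins 10–5.
Measure 4–Option I: Measure 4 10–5.
Measure 1 vs Plan D: 4 to 11, Plan D.
Measure 1 vs Option I: Measure 1 is ranked higher on 2+1+1+2+4 = 10 ballots, Option I on 5. Measure 1 wins 10–5.
Plan D–Option I: Plan D 13–2.
Only Option I has no wins; Option I is the Condorcet loser.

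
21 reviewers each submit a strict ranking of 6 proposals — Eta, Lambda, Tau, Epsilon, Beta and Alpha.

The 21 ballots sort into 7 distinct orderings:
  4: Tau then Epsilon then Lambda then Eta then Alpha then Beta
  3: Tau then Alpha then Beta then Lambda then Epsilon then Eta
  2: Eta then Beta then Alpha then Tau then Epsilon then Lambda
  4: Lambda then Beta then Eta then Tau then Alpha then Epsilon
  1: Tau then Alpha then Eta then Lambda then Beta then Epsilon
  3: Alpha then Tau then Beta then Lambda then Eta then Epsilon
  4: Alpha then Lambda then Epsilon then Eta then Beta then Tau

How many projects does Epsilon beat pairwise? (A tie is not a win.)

Epsilon against each rival (21 reviewers):
Epsilon vs Eta: Epsilon preferred on 4+3+4 = 11 ballots; Epsilon wins 11–10.
Epsilon vs Lambda: Epsilon preferred on 4+2 = 6 ballots; Lambda wins 15–6.
Epsilon vs Tau: Epsilon is ranked higher on 4 ballots, Tau on 17. Tau wins 17–4.
Epsilon–Beta: Beta 13–8.
Epsilon vs Alpha: Alpha wins 17–4.
Epsilon beats Eta; loses to Lambda, Tau, Beta, Alpha — 1 pairwise win.

1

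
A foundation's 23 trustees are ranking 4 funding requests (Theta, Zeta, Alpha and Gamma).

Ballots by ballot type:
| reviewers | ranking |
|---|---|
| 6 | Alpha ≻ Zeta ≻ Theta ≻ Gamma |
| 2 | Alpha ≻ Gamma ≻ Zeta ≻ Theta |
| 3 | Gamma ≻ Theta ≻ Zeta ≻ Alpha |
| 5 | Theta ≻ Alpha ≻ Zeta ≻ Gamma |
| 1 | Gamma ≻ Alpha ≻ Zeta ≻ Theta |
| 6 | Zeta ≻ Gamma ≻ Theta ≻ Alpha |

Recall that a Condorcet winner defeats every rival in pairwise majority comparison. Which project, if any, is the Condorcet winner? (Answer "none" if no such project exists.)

Pairwise majorities:
Theta vs Zeta: Zeta wins 15–8.
Theta vs Alpha: Theta, 14–9.
Theta–Gamma: Gamma 12–11.
Zeta vs Alpha: Alpha wins 14–9.
Zeta vs Gamma: Zeta, 17–6.
Alpha vs Gamma: Alpha wins 13–10.
Every project loses at least once (Theta loses to Zeta; Zeta loses to Alpha; Alpha loses to Theta; Gamma loses to Zeta). The majority relation contains the cycle Theta beats Alpha beats Zeta beats Theta, so there is no Condorcet winner.

none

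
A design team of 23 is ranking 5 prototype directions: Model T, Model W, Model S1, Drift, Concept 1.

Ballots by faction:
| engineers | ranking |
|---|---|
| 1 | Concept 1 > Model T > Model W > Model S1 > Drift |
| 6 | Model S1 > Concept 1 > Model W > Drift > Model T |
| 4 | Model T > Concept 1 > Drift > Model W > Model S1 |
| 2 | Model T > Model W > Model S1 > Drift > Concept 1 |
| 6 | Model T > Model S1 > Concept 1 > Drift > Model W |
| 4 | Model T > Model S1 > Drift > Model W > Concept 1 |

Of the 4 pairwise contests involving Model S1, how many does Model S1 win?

Model S1 against each rival (23 engineers):
Model S1–Model T: Model T 17–6.
Model S1 vs Model W: Model S1, 16–7.
Model S1 vs Drift: Model S1 is ranked higher on 1+6+2+6+4 = 19 ballots, Drift on 4. Model S1 wins 19–4.
Model S1–Concept 1: Model S1 18–5.
Model S1 beats Model W, Drift, Concept 1; loses to Model T — 3 pairwise wins.

3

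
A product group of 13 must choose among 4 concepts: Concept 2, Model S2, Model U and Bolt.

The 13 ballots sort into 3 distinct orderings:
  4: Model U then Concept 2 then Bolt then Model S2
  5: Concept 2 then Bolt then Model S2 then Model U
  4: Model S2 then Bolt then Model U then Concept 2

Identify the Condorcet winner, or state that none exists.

none

Check each pair by majority over 13 ballots:
Concept 2–Model S2: Concept 2 9–4.
Concept 2–Model U: Model U 8–5.
Concept 2 vs Bolt: Concept 2, 9–4.
Model S2–Model U: Model S2 9–4.
Model S2 vs Bolt: Bolt, 9–4.
Model U vs Bolt: Bolt, 9–4.
No design is unbeaten: Concept 2 loses to Model U; Model S2 loses to Concept 2; Model U loses to Model S2; Bolt loses to Concept 2. In particular Concept 2 → Model S2 → Model U → Concept 2 is a majority cycle — no Condorcet winner exists.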